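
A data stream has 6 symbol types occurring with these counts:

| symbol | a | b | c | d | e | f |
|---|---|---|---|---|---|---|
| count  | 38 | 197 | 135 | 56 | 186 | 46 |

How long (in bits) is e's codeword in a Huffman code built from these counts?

2

Build the tree from the bottom:
combine a(38), f(46) → 84
combine d(56), 84 → 140
combine c(135), 140 → 275
combine e(186), b(197) → 383
combine 275, 383 → 658
e sits 2 levels below the root, so its codeword is 2 bits.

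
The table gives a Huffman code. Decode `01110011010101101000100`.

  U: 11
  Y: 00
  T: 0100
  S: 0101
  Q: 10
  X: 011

XQXSXTT

Read left to right; each codeword is recognised as soon as it completes (prefix code):
  011→X | 10→Q | 011→X | 0101→S | 011→X | 0100→T | 0100→T
Decoded message: XQXSXTT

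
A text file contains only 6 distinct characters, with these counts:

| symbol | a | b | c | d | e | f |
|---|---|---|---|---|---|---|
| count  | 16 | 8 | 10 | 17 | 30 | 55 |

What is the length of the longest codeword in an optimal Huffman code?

Merge the two lowest-weight nodes at each step:
combine b(8), c(10) → 18
combine a(16), d(17) → 33
combine 18, e(30) → 48
combine 33, 48 → 81
combine f(55), 81 → 136
The rarest symbols sit at the bottom; the longest codeword is 4 bits.

4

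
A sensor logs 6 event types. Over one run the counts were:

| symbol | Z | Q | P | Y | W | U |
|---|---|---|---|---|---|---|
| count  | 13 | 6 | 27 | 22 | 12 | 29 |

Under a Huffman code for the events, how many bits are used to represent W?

Build the tree from the bottom:
combine Q(6), W(12) → 18
combine Z(13), 18 → 31
combine Y(22), P(27) → 49
combine U(29), 31 → 60
combine 49, 60 → 109
W's leaf is at depth 4, giving a 4-bit codeword.

4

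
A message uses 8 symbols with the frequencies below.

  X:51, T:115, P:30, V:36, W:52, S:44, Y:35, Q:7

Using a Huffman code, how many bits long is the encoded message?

1032

Build the Huffman tree bottom-up:
Q(7) + P(30) → 37
Y(35) + V(36) → 71
37 + S(44) → 81
X(51) + W(52) → 103
71 + 81 → 152
103 + T(115) → 218
152 + 218 → 370
Each symbol's bit-cost is frequency × depth; summing gives 1032 bits (equivalently 37 + 71 + 81 + 103 + 152 + 218 + 370).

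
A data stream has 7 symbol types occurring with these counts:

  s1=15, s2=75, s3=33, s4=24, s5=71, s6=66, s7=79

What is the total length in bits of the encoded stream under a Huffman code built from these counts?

Build the Huffman tree bottom-up:
merge s1(15) and s4(24): 39
merge s3(33) and 39: 72
merge s6(66) and s5(71): 137
merge 72 and s2(75): 147
merge s7(79) and 137: 216
merge 147 and 216: 363
Total encoded bits = sum of merged weights = 39 + 72 + 137 + 147 + 216 + 363 = 974.

974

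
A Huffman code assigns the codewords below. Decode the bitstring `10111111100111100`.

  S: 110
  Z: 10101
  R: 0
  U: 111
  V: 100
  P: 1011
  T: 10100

Read left to right; each codeword is recognised as soon as it completes (prefix code):
  1011→P | 111→U | 110→S | 0→R | 111→U | 100→V
Decoded message: PUSRUV

PUSRUV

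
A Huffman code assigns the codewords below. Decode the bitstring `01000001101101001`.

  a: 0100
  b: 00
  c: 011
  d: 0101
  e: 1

Read left to right; each codeword is recognised as soon as it completes (prefix code):
  0100→a | 00→b | 011→c | 011→c | 0100→a | 1→e
Decoded message: abccae

abccae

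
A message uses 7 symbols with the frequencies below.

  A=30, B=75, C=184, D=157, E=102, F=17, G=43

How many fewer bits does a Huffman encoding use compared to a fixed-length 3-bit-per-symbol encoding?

Fixed-length: 3 bits × 608 symbols = 1824 bits.
Huffman merges:
merge F(17) and A(30): 47
merge G(43) and 47: 90
merge B(75) and 90: 165
merge E(102) and D(157): 259
merge 165 and C(184): 349
merge 259 and 349: 608
Huffman total = 47 + 90 + 165 + 259 + 349 + 608 = 1518 bits.
Saving = 1824 − 1518 = 306 bits.

306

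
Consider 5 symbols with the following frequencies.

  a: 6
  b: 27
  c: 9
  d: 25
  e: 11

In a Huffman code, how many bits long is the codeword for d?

Build the tree from the bottom:
merge a(6) and c(9): 15
merge e(11) and 15: 26
merge d(25) and 26: 51
merge b(27) and 51: 78
d sits 2 levels below the root, so its codeword is 2 bits.

2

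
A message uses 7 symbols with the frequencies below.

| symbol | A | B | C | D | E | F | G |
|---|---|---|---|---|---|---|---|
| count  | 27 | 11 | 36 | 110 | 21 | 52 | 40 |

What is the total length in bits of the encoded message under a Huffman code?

Greedily combine the two least-frequent nodes:
combine B(11), E(21) → 32
combine A(27), 32 → 59
combine C(36), G(40) → 76
combine F(52), 59 → 111
combine 76, D(110) → 186
combine 111, 186 → 297
The encoded length is the sum of every internal node's weight: 32 + 59 + 76 + 111 + 186 + 297 = 761 bits.

761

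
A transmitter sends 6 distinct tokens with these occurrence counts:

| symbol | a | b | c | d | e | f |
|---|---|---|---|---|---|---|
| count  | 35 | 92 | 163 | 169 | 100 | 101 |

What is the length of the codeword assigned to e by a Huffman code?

3

Repeatedly merge the two smallest:
merge a(35) and b(92): 127
merge e(100) and f(101): 201
merge 127 and c(163): 290
merge d(169) and 201: 370
merge 290 and 370: 660
e's leaf is at depth 3, giving a 3-bit codeword.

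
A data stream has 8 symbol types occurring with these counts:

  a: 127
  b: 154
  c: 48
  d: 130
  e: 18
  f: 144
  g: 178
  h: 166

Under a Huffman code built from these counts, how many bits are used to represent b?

Build the tree from the bottom:
e(18) + c(48) → 66
66 + a(127) → 193
d(130) + f(144) → 274
b(154) + h(166) → 320
g(178) + 193 → 371
274 + 320 → 594
371 + 594 → 965
The subtree containing b is merged 3 times, so code length = 3.

3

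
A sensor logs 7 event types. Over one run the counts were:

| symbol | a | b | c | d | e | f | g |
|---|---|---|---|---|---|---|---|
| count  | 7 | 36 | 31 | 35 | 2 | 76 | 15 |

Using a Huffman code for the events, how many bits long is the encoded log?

Build the Huffman tree bottom-up:
combine e(2), a(7) → 9
combine 9, g(15) → 24
combine 24, c(31) → 55
combine d(35), b(36) → 71
combine 55, 71 → 126
combine f(76), 126 → 202
Each symbol's bit-cost is frequency × depth; summing gives 487 bits (equivalently 9 + 24 + 55 + 71 + 126 + 202).

487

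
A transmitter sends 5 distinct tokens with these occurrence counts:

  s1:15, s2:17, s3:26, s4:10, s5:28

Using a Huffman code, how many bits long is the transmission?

Build the Huffman tree bottom-up:
combine s4(10), s1(15) → 25
combine s2(17), 25 → 42
combine s3(26), s5(28) → 54
combine 42, 54 → 96
The encoded length is the sum of every internal node's weight: 25 + 42 + 54 + 96 = 217 bits.

217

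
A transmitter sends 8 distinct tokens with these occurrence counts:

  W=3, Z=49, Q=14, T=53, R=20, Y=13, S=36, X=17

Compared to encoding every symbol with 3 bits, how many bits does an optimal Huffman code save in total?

56

Fixed-length: 3 bits × 205 symbols = 615 bits.
Huffman merges:
merge W(3) and Y(13): 16
merge Q(14) and 16: 30
merge X(17) and R(20): 37
merge 30 and S(36): 66
merge 37 and Z(49): 86
merge T(53) and 66: 119
merge 86 and 119: 205
Huffman total = 16 + 30 + 37 + 66 + 86 + 119 + 205 = 559 bits.
Saving = 615 − 559 = 56 bits.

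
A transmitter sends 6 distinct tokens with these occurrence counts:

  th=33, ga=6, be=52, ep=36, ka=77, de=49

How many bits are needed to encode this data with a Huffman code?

Greedily combine the two least-frequent nodes:
ga(6) + th(33) → 39
ep(36) + 39 → 75
de(49) + be(52) → 101
75 + ka(77) → 152
101 + 152 → 253
The encoded length is the sum of every internal node's weight: 39 + 75 + 101 + 152 + 253 = 620 bits.

620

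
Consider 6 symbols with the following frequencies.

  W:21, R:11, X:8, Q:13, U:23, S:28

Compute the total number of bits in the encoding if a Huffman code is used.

Greedily combine the two least-frequent nodes:
X(8) + R(11) → 19
Q(13) + 19 → 32
W(21) + U(23) → 44
S(28) + 32 → 60
44 + 60 → 104
The encoded length is the sum of every internal node's weight: 19 + 32 + 44 + 60 + 104 = 259 bits.

259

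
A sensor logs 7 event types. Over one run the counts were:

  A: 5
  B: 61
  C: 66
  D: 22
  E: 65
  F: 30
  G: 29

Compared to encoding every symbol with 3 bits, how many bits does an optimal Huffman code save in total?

109

Fixed-length: 3 bits × 278 symbols = 834 bits.
Huffman merges:
combine A(5), D(22) → 27
combine 27, G(29) → 56
combine F(30), 56 → 86
combine B(61), E(65) → 126
combine C(66), 86 → 152
combine 126, 152 → 278
Huffman total = 27 + 56 + 86 + 126 + 152 + 278 = 725 bits.
Saving = 834 − 725 = 109 bits.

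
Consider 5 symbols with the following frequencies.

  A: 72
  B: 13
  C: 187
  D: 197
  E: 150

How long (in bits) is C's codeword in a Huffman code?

Huffman merges, smallest pair first:
B(13) + A(72) → 85
85 + E(150) → 235
C(187) + D(197) → 384
235 + 384 → 619
C sits 2 levels below the root, so its codeword is 2 bits.

2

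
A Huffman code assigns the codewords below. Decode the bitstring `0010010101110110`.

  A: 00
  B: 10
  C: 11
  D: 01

ABDDDCDB

Read left to right; each codeword is recognised as soon as it completes (prefix code):
  00→A | 10→B | 01→D | 01→D | 01→D | 11→C | 01→D | 10→B
Decoded message: ABDDDCDB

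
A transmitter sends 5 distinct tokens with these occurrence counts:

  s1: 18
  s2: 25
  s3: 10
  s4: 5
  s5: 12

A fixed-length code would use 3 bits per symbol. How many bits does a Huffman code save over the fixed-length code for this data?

55

Fixed-length: 3 bits × 70 symbols = 210 bits.
Huffman merges:
s4(5) + s3(10) → 15
s5(12) + 15 → 27
s1(18) + s2(25) → 43
27 + 43 → 70
Huffman total = 15 + 27 + 43 + 70 = 155 bits.
Saving = 210 − 155 = 55 bits.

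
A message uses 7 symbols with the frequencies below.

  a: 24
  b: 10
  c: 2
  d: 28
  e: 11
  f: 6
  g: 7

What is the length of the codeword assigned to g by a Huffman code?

3

Huffman merges, smallest pair first:
merge c(2) and f(6): 8
merge g(7) and 8: 15
merge b(10) and e(11): 21
merge 15 and 21: 36
merge a(24) and d(28): 52
merge 36 and 52: 88
The subtree containing g is merged 3 times, so code length = 3.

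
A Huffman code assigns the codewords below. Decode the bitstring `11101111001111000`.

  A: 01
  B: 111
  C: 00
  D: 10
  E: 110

Read left to right; each codeword is recognised as soon as it completes (prefix code):
  111→B | 01→A | 111→B | 00→C | 111→B | 10→D | 00→C
Decoded message: BABCBDC

BABCBDC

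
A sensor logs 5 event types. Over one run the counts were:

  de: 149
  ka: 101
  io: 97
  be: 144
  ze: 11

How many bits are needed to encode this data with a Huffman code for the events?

1112

Merge the two smallest weights repeatedly:
combine ze(11), io(97) → 108
combine ka(101), 108 → 209
combine be(144), de(149) → 293
combine 209, 293 → 502
Total encoded bits = sum of merged weights = 108 + 209 + 293 + 502 = 1112.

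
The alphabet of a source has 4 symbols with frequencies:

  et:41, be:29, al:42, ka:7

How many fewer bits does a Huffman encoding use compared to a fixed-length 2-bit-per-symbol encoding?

Fixed-length: 2 bits × 119 symbols = 238 bits.
Huffman merges:
ka(7) + be(29) → 36
36 + et(41) → 77
al(42) + 77 → 119
Huffman total = 36 + 77 + 119 = 232 bits.
Saving = 238 − 232 = 6 bits.

6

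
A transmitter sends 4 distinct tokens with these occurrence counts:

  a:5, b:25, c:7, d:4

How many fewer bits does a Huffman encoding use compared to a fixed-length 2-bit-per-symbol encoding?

Fixed-length: 2 bits × 41 symbols = 82 bits.
Huffman merges:
merge d(4) and a(5): 9
merge c(7) and 9: 16
merge 16 and b(25): 41
Huffman total = 9 + 16 + 41 = 66 bits.
Saving = 82 − 66 = 16 bits.

16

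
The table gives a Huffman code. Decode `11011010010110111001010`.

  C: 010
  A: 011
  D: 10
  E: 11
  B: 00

Read left to right; each codeword is recognised as soon as it completes (prefix code):
  11→E | 011→A | 010→C | 010→C | 11→E | 011→A | 10→D | 010→C | 10→D
Decoded message: EACCEADCD

EACCEADCD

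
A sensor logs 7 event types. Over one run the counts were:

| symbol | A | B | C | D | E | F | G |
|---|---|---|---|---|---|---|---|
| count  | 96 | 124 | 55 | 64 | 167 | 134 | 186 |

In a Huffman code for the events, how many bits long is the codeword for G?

2

Repeatedly merge the two smallest:
combine C(55), D(64) → 119
combine A(96), 119 → 215
combine B(124), F(134) → 258
combine E(167), G(186) → 353
combine 215, 258 → 473
combine 353, 473 → 826
G's leaf is at depth 2, giving a 2-bit codeword.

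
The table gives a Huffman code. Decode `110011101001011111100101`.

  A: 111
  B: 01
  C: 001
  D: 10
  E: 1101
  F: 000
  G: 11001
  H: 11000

GECBAGB

Read left to right; each codeword is recognised as soon as it completes (prefix code):
  11001→G | 1101→E | 001→C | 01→B | 111→A | 11001→G | 01→B
Decoded message: GECBAGB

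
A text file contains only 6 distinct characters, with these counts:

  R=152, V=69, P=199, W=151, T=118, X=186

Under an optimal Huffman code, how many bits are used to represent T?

Build the tree from the bottom:
merge V(69) and T(118): 187
merge W(151) and R(152): 303
merge X(186) and 187: 373
merge P(199) and 303: 502
merge 373 and 502: 875
The subtree containing T is merged 3 times, so code length = 3.

3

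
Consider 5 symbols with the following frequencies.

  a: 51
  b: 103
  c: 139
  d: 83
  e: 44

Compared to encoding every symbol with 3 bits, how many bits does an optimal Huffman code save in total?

Fixed-length: 3 bits × 420 symbols = 1260 bits.
Huffman merges:
combine e(44), a(51) → 95
combine d(83), 95 → 178
combine b(103), c(139) → 242
combine 178, 242 → 420
Huffman total = 95 + 178 + 242 + 420 = 935 bits.
Saving = 1260 − 935 = 325 bits.

325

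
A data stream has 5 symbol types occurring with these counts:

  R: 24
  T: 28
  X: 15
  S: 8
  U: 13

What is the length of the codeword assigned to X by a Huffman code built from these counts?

2

Repeatedly merge the two smallest:
S(8) + U(13) → 21
X(15) + 21 → 36
R(24) + T(28) → 52
36 + 52 → 88
The subtree containing X is merged 2 times, so code length = 2.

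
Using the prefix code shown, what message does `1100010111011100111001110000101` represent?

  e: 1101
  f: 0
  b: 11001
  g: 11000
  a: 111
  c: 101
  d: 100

Read left to right; each codeword is recognised as soon as it completes (prefix code):
  11000→g | 101→c | 1101→e | 11001→b | 11001→b | 11000→g | 0→f | 101→c
Decoded message: gcebbgfc

gcebbgfc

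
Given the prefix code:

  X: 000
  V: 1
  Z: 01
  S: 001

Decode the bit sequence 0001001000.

Read left to right; each codeword is recognised as soon as it completes (prefix code):
  000→X | 1→V | 001→S | 000→X
Decoded message: XVSX

XVSX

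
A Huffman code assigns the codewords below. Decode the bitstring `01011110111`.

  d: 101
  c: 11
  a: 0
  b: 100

adcdc

Read left to right; each codeword is recognised as soon as it completes (prefix code):
  0→a | 101→d | 11→c | 101→d | 11→c
Decoded message: adcdc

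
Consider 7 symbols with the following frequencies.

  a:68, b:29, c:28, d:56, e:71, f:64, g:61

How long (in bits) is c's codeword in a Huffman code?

4

Huffman merges, smallest pair first:
c(28) + b(29) → 57
d(56) + 57 → 113
g(61) + f(64) → 125
a(68) + e(71) → 139
113 + 125 → 238
139 + 238 → 377
c sits 4 levels below the root, so its codeword is 4 bits.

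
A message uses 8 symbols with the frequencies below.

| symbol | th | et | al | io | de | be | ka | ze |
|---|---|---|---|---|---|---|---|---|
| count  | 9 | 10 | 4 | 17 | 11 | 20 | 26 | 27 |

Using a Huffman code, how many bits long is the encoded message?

353

Build the Huffman tree bottom-up:
combine al(4), th(9) → 13
combine et(10), de(11) → 21
combine 13, io(17) → 30
combine be(20), 21 → 41
combine ka(26), ze(27) → 53
combine 30, 41 → 71
combine 53, 71 → 124
Total encoded bits = sum of merged weights = 13 + 21 + 30 + 41 + 53 + 71 + 124 = 353.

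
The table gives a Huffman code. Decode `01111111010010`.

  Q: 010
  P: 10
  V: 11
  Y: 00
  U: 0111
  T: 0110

UVVQQ

Read left to right; each codeword is recognised as soon as it completes (prefix code):
  0111→U | 11→V | 11→V | 010→Q | 010→Q
Decoded message: UVVQQ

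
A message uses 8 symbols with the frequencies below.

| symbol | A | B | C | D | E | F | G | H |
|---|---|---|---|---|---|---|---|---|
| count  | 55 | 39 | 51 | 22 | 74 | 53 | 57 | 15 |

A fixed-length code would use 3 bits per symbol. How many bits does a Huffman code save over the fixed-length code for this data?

37

Fixed-length: 3 bits × 366 symbols = 1098 bits.
Huffman merges:
H(15) + D(22) → 37
37 + B(39) → 76
C(51) + F(53) → 104
A(55) + G(57) → 112
E(74) + 76 → 150
104 + 112 → 216
150 + 216 → 366
Huffman total = 37 + 76 + 104 + 112 + 150 + 216 + 366 = 1061 bits.
Saving = 1098 − 1061 = 37 bits.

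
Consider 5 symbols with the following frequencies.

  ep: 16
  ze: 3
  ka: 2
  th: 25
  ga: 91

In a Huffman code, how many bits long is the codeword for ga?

Build the tree from the bottom:
ka(2) + ze(3) → 5
5 + ep(16) → 21
21 + th(25) → 46
46 + ga(91) → 137
ga is a child of the root — depth 1, so its codeword is a single bit.

1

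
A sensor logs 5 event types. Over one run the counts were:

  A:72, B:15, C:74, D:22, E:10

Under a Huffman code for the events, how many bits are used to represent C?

1

Huffman merges, smallest pair first:
combine E(10), B(15) → 25
combine D(22), 25 → 47
combine 47, A(72) → 119
combine C(74), 119 → 193
C sits one level below the root: a 1-bit codeword.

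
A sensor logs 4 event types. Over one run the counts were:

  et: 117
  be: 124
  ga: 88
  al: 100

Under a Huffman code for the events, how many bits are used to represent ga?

2

Repeatedly merge the two smallest:
ga(88) + al(100) → 188
et(117) + be(124) → 241
188 + 241 → 429
ga's leaf is at depth 2, giving a 2-bit codeword.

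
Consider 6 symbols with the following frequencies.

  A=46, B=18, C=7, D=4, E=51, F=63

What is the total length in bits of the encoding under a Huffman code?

Build the Huffman tree bottom-up:
combine D(4), C(7) → 11
combine 11, B(18) → 29
combine 29, A(46) → 75
combine E(51), F(63) → 114
combine 75, 114 → 189
Each symbol's bit-cost is frequency × depth; summing gives 418 bits (equivalently 11 + 29 + 75 + 114 + 189).

418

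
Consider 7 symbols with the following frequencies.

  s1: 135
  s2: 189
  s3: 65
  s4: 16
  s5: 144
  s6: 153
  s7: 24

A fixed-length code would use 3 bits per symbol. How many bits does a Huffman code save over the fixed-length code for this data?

Fixed-length: 3 bits × 726 symbols = 2178 bits.
Huffman merges:
s4(16) + s7(24) → 40
40 + s3(65) → 105
105 + s1(135) → 240
s5(144) + s6(153) → 297
s2(189) + 240 → 429
297 + 429 → 726
Huffman total = 40 + 105 + 240 + 297 + 429 + 726 = 1837 bits.
Saving = 2178 − 1837 = 341 bits.

341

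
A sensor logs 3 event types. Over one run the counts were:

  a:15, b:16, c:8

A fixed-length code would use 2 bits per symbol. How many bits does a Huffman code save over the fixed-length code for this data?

Fixed-length: 2 bits × 39 symbols = 78 bits.
Huffman merges:
c(8) + a(15) → 23
b(16) + 23 → 39
Huffman total = 23 + 39 = 62 bits.
Saving = 78 − 62 = 16 bits.

16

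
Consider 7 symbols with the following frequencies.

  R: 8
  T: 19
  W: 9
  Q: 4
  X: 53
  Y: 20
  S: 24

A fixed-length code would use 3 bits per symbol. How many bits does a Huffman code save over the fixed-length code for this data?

73

Fixed-length: 3 bits × 137 symbols = 411 bits.
Huffman merges:
combine Q(4), R(8) → 12
combine W(9), 12 → 21
combine T(19), Y(20) → 39
combine 21, S(24) → 45
combine 39, 45 → 84
combine X(53), 84 → 137
Huffman total = 12 + 21 + 39 + 45 + 84 + 137 = 338 bits.
Saving = 411 − 338 = 73 bits.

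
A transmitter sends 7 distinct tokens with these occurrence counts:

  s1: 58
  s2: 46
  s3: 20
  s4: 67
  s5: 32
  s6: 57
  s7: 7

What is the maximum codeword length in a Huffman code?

4

Merge the two lowest-weight nodes at each step:
combine s7(7), s3(20) → 27
combine 27, s5(32) → 59
combine s2(46), s6(57) → 103
combine s1(58), 59 → 117
combine s4(67), 103 → 170
combine 117, 170 → 287
The first pair merged (s7, s3) ends up deepest, at depth 4.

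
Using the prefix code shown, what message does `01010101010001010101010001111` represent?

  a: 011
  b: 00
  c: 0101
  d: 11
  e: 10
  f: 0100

Read left to right; each codeword is recognised as soon as it completes (prefix code):
  0101→c | 0101→c | 0100→f | 0101→c | 0101→c | 0100→f | 011→a | 11→d
Decoded message: ccfccfad

ccfccfad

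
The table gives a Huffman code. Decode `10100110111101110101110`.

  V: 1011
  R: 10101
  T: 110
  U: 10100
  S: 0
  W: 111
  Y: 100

UTWVRT

Read left to right; each codeword is recognised as soon as it completes (prefix code):
  10100→U | 110→T | 111→W | 1011→V | 10101→R | 110→T
Decoded message: UTWVRT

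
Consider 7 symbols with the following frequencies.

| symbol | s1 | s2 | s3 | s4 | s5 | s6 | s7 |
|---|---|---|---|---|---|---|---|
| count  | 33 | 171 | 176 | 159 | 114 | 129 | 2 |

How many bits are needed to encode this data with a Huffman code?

Greedily combine the two least-frequent nodes:
merge s7(2) and s1(33): 35
merge 35 and s5(114): 149
merge s6(129) and 149: 278
merge s4(159) and s2(171): 330
merge s3(176) and 278: 454
merge 330 and 454: 784
Each symbol's bit-cost is frequency × depth; summing gives 2030 bits (equivalently 35 + 149 + 278 + 330 + 454 + 784).

2030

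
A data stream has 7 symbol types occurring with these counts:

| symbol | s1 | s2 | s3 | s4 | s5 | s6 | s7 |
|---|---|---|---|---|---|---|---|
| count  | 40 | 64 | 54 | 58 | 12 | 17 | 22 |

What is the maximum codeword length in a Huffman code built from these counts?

5

Merge the two lowest-weight nodes at each step:
combine s5(12), s6(17) → 29
combine s7(22), 29 → 51
combine s1(40), 51 → 91
combine s3(54), s4(58) → 112
combine s2(64), 91 → 155
combine 112, 155 → 267
The first pair merged (s5, s6) ends up deepest, at depth 5.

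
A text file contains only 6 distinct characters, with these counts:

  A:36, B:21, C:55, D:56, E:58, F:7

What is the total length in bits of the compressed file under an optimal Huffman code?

558

Merge the two smallest weights repeatedly:
combine F(7), B(21) → 28
combine 28, A(36) → 64
combine C(55), D(56) → 111
combine E(58), 64 → 122
combine 111, 122 → 233
The encoded length is the sum of every internal node's weight: 28 + 64 + 111 + 122 + 233 = 558 bits.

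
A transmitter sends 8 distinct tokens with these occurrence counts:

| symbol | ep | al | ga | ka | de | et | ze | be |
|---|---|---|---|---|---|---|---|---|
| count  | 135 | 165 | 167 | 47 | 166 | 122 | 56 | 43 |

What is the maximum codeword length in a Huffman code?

5

Merge the two lowest-weight nodes at each step:
combine be(43), ka(47) → 90
combine ze(56), 90 → 146
combine et(122), ep(135) → 257
combine 146, al(165) → 311
combine de(166), ga(167) → 333
combine 257, 311 → 568
combine 333, 568 → 901
The first pair merged (be, ka) ends up deepest, at depth 5.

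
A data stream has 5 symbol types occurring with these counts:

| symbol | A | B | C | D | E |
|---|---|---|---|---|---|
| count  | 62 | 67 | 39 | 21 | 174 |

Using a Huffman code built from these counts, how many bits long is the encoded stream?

734

Merge the two smallest weights repeatedly:
merge D(21) and C(39): 60
merge 60 and A(62): 122
merge B(67) and 122: 189
merge E(174) and 189: 363
Each symbol's bit-cost is frequency × depth; summing gives 734 bits (equivalently 60 + 122 + 189 + 363).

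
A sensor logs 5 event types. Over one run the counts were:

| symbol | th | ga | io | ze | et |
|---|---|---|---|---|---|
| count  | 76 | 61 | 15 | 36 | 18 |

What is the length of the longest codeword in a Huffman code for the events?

Merge the two lowest-weight nodes at each step:
io(15) + et(18) → 33
33 + ze(36) → 69
ga(61) + 69 → 130
th(76) + 130 → 206
Maximum depth reached is 4.

4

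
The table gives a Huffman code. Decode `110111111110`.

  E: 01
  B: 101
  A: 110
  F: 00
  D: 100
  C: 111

ACCA

Read left to right; each codeword is recognised as soon as it completes (prefix code):
  110→A | 111→C | 111→C | 110→A
Decoded message: ACCA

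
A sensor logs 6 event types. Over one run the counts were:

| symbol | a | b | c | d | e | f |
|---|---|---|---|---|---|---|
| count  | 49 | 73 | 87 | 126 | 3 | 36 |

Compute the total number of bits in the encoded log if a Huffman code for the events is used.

875

Merge the two smallest weights repeatedly:
e(3) + f(36) → 39
39 + a(49) → 88
b(73) + c(87) → 160
88 + d(126) → 214
160 + 214 → 374
Each symbol's bit-cost is frequency × depth; summing gives 875 bits (equivalently 39 + 88 + 160 + 214 + 374).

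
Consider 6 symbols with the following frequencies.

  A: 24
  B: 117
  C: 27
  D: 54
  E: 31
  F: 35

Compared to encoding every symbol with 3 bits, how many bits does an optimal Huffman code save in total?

183

Fixed-length: 3 bits × 288 symbols = 864 bits.
Huffman merges:
A(24) + C(27) → 51
E(31) + F(35) → 66
51 + D(54) → 105
66 + 105 → 171
B(117) + 171 → 288
Huffman total = 51 + 66 + 105 + 171 + 288 = 681 bits.
Saving = 864 − 681 = 183 bits.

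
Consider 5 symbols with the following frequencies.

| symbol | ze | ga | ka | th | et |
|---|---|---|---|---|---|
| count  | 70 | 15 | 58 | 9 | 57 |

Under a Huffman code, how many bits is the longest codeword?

3

Merge the two lowest-weight nodes at each step:
merge th(9) and ga(15): 24
merge 24 and et(57): 81
merge ka(58) and ze(70): 128
merge 81 and 128: 209
The rarest symbols sit at the bottom; the longest codeword is 3 bits.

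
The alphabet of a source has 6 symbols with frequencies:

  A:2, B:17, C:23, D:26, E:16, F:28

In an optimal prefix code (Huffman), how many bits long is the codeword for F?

2

Huffman merges, smallest pair first:
A(2) + E(16) → 18
B(17) + 18 → 35
C(23) + D(26) → 49
F(28) + 35 → 63
49 + 63 → 112
The subtree containing F is merged 2 times, so code length = 2.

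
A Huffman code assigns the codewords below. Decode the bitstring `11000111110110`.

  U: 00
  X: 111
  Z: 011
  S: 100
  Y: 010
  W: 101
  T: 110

Read left to right; each codeword is recognised as soon as it completes (prefix code):
  110→T | 00→U | 111→X | 110→T | 110→T
Decoded message: TUXTT

TUXTT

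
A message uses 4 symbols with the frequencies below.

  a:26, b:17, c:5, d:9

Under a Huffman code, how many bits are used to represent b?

Huffman merges, smallest pair first:
merge c(5) and d(9): 14
merge 14 and b(17): 31
merge a(26) and 31: 57
b sits 2 levels below the root, so its codeword is 2 bits.

2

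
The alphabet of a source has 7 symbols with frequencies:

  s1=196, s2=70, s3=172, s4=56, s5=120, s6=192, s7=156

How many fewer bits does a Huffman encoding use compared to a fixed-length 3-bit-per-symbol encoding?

262

Fixed-length: 3 bits × 962 symbols = 2886 bits.
Huffman merges:
combine s4(56), s2(70) → 126
combine s5(120), 126 → 246
combine s7(156), s3(172) → 328
combine s6(192), s1(196) → 388
combine 246, 328 → 574
combine 388, 574 → 962
Huffman total = 126 + 246 + 328 + 388 + 574 + 962 = 2624 bits.
Saving = 2886 − 2624 = 262 bits.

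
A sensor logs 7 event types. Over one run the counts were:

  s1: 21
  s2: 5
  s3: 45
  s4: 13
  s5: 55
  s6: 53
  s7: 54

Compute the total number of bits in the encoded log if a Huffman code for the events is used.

Merge the two smallest weights repeatedly:
merge s2(5) and s4(13): 18
merge 18 and s1(21): 39
merge 39 and s3(45): 84
merge s6(53) and s7(54): 107
merge s5(55) and 84: 139
merge 107 and 139: 246
Each symbol's bit-cost is frequency × depth; summing gives 633 bits (equivalently 18 + 39 + 84 + 107 + 139 + 246).

633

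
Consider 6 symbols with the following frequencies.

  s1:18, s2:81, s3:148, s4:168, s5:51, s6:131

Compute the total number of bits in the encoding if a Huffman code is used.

Merge the two smallest weights repeatedly:
s1(18) + s5(51) → 69
69 + s2(81) → 150
s6(131) + s3(148) → 279
150 + s4(168) → 318
279 + 318 → 597
Each symbol's bit-cost is frequency × depth; summing gives 1413 bits (equivalently 69 + 150 + 279 + 318 + 597).

1413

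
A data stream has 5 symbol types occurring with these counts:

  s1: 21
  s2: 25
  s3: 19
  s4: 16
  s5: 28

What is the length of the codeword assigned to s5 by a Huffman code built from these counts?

2

Huffman merges, smallest pair first:
combine s4(16), s3(19) → 35
combine s1(21), s2(25) → 46
combine s5(28), 35 → 63
combine 46, 63 → 109
The subtree containing s5 is merged 2 times, so code length = 2.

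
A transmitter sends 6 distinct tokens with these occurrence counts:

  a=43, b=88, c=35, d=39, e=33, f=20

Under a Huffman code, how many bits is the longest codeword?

3

Merge the two lowest-weight nodes at each step:
merge f(20) and e(33): 53
merge c(35) and d(39): 74
merge a(43) and 53: 96
merge 74 and b(88): 162
merge 96 and 162: 258
The first pair merged (f, e) ends up deepest, at depth 3.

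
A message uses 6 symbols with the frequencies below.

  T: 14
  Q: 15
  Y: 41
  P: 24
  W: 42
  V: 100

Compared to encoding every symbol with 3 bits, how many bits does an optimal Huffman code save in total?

Fixed-length: 3 bits × 236 symbols = 708 bits.
Huffman merges:
merge T(14) and Q(15): 29
merge P(24) and 29: 53
merge Y(41) and W(42): 83
merge 53 and 83: 136
merge V(100) and 136: 236
Huffman total = 29 + 53 + 83 + 136 + 236 = 537 bits.
Saving = 708 − 537 = 171 bits.

171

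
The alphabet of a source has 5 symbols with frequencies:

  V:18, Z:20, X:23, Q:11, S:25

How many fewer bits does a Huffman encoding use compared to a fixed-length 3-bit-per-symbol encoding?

68

Fixed-length: 3 bits × 97 symbols = 291 bits.
Huffman merges:
combine Q(11), V(18) → 29
combine Z(20), X(23) → 43
combine S(25), 29 → 54
combine 43, 54 → 97
Huffman total = 29 + 43 + 54 + 97 = 223 bits.
Saving = 291 − 223 = 68 bits.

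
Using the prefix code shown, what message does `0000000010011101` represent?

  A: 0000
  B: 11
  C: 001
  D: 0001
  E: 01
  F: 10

AAFEBE

Read left to right; each codeword is recognised as soon as it completes (prefix code):
  0000→A | 0000→A | 10→F | 01→E | 11→B | 01→E
Decoded message: AAFEBE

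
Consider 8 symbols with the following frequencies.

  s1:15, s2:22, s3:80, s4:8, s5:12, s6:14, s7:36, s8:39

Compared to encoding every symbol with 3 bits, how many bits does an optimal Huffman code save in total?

70

Fixed-length: 3 bits × 226 symbols = 678 bits.
Huffman merges:
combine s4(8), s5(12) → 20
combine s6(14), s1(15) → 29
combine 20, s2(22) → 42
combine 29, s7(36) → 65
combine s8(39), 42 → 81
combine 65, s3(80) → 145
combine 81, 145 → 226
Huffman total = 20 + 29 + 42 + 65 + 81 + 145 + 226 = 608 bits.
Saving = 678 − 608 = 70 bits.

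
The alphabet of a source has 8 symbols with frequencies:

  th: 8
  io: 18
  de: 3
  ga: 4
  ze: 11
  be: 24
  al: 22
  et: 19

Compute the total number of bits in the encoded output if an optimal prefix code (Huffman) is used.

Greedily combine the two least-frequent nodes:
merge de(3) and ga(4): 7
merge 7 and th(8): 15
merge ze(11) and 15: 26
merge io(18) and et(19): 37
merge al(22) and be(24): 46
merge 26 and 37: 63
merge 46 and 63: 109
Total encoded bits = sum of merged weights = 7 + 15 + 26 + 37 + 46 + 63 + 109 = 303.

303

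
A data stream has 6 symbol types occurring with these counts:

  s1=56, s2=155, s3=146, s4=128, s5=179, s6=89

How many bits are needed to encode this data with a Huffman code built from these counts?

Build the Huffman tree bottom-up:
s1(56) + s6(89) → 145
s4(128) + 145 → 273
s3(146) + s2(155) → 301
s5(179) + 273 → 452
301 + 452 → 753
Each symbol's bit-cost is frequency × depth; summing gives 1924 bits (equivalently 145 + 273 + 301 + 452 + 753).

1924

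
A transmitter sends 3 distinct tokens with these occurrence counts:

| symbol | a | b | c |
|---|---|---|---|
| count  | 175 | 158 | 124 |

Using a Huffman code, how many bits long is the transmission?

739

Greedily combine the two least-frequent nodes:
combine c(124), b(158) → 282
combine a(175), 282 → 457
The encoded length is the sum of every internal node's weight: 282 + 457 = 739 bits.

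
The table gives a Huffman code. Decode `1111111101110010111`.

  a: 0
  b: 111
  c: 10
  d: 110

Read left to right; each codeword is recognised as soon as it completes (prefix code):
  111→b | 111→b | 110→d | 111→b | 0→a | 0→a | 10→c | 111→b
Decoded message: bbdbaacb

bbdbaacb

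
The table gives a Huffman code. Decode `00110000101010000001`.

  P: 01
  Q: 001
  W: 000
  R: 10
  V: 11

Read left to right; each codeword is recognised as soon as it completes (prefix code):
  001→Q | 10→R | 000→W | 10→R | 10→R | 10→R | 000→W | 001→Q
Decoded message: QRWRRRWQ

QRWRRRWQ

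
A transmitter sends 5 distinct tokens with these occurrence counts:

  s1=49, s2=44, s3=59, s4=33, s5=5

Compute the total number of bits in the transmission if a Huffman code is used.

Greedily combine the two least-frequent nodes:
combine s5(5), s4(33) → 38
combine 38, s2(44) → 82
combine s1(49), s3(59) → 108
combine 82, 108 → 190
Total encoded bits = sum of merged weights = 38 + 82 + 108 + 190 = 418.

418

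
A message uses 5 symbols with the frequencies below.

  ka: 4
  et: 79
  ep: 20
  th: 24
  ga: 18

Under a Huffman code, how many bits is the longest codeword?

Merge the two lowest-weight nodes at each step:
merge ka(4) and ga(18): 22
merge ep(20) and 22: 42
merge th(24) and 42: 66
merge 66 and et(79): 145
Maximum depth reached is 4.

4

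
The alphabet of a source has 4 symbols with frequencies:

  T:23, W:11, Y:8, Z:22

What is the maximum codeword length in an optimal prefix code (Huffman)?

Merge the two lowest-weight nodes at each step:
Y(8) + W(11) → 19
19 + Z(22) → 41
T(23) + 41 → 64
The first pair merged (Y, W) ends up deepest, at depth 3.

3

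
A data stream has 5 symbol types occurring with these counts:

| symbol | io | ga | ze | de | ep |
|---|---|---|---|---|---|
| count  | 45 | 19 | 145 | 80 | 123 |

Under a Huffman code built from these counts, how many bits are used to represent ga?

4

Build the tree from the bottom:
combine ga(19), io(45) → 64
combine 64, de(80) → 144
combine ep(123), 144 → 267
combine ze(145), 267 → 412
ga sits 4 levels below the root, so its codeword is 4 bits.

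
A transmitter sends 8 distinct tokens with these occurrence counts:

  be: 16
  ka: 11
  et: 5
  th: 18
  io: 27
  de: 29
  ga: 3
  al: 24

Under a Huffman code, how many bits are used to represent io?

2

Build the tree from the bottom:
combine ga(3), et(5) → 8
combine 8, ka(11) → 19
combine be(16), th(18) → 34
combine 19, al(24) → 43
combine io(27), de(29) → 56
combine 34, 43 → 77
combine 56, 77 → 133
io sits 2 levels below the root, so its codeword is 2 bits.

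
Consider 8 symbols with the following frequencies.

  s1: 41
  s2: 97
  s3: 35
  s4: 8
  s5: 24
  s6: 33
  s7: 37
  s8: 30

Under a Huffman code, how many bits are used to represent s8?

3

Huffman merges, smallest pair first:
merge s4(8) and s5(24): 32
merge s8(30) and 32: 62
merge s6(33) and s3(35): 68
merge s7(37) and s1(41): 78
merge 62 and 68: 130
merge 78 and s2(97): 175
merge 130 and 175: 305
The subtree containing s8 is merged 3 times, so code length = 3.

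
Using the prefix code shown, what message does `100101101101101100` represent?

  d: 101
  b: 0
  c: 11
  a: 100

adddda

Read left to right; each codeword is recognised as soon as it completes (prefix code):
  100→a | 101→d | 101→d | 101→d | 101→d | 100→a
Decoded message: adddda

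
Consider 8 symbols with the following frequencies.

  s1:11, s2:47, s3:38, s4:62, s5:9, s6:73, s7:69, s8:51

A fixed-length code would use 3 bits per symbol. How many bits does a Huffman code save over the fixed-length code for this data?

Fixed-length: 3 bits × 360 symbols = 1080 bits.
Huffman merges:
combine s5(9), s1(11) → 20
combine 20, s3(38) → 58
combine s2(47), s8(51) → 98
combine 58, s4(62) → 120
combine s7(69), s6(73) → 142
combine 98, 120 → 218
combine 142, 218 → 360
Huffman total = 20 + 58 + 98 + 120 + 142 + 218 + 360 = 1016 bits.
Saving = 1080 − 1016 = 64 bits.

64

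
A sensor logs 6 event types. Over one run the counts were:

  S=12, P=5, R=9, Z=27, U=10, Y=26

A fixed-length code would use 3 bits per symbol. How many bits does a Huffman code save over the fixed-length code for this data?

Fixed-length: 3 bits × 89 symbols = 267 bits.
Huffman merges:
combine P(5), R(9) → 14
combine U(10), S(12) → 22
combine 14, 22 → 36
combine Y(26), Z(27) → 53
combine 36, 53 → 89
Huffman total = 14 + 22 + 36 + 53 + 89 = 214 bits.
Saving = 267 − 214 = 53 bits.

53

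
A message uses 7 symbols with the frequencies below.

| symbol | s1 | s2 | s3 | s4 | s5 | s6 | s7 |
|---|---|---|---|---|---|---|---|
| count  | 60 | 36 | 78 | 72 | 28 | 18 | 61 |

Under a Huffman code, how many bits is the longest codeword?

Merge the two lowest-weight nodes at each step:
combine s6(18), s5(28) → 46
combine s2(36), 46 → 82
combine s1(60), s7(61) → 121
combine s4(72), s3(78) → 150
combine 82, 121 → 203
combine 150, 203 → 353
Maximum depth reached is 4.

4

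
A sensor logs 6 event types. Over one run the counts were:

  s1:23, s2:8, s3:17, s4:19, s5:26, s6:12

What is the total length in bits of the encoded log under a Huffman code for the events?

266

Greedily combine the two least-frequent nodes:
combine s2(8), s6(12) → 20
combine s3(17), s4(19) → 36
combine 20, s1(23) → 43
combine s5(26), 36 → 62
combine 43, 62 → 105
Each symbol's bit-cost is frequency × depth; summing gives 266 bits (equivalently 20 + 36 + 43 + 62 + 105).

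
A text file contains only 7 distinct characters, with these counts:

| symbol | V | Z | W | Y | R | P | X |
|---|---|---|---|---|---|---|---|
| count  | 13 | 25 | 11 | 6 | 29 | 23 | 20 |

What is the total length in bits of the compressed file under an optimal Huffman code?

344

Merge the two smallest weights repeatedly:
Y(6) + W(11) → 17
V(13) + 17 → 30
X(20) + P(23) → 43
Z(25) + R(29) → 54
30 + 43 → 73
54 + 73 → 127
The encoded length is the sum of every internal node's weight: 17 + 30 + 43 + 54 + 73 + 127 = 344 bits.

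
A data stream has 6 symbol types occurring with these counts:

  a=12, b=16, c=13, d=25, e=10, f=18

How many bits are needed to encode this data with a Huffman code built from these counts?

Build the Huffman tree bottom-up:
merge e(10) and a(12): 22
merge c(13) and b(16): 29
merge f(18) and 22: 40
merge d(25) and 29: 54
merge 40 and 54: 94
Total encoded bits = sum of merged weights = 22 + 29 + 40 + 54 + 94 = 239.

239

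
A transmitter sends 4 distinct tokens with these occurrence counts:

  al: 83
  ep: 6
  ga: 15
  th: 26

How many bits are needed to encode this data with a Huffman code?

Merge the two smallest weights repeatedly:
combine ep(6), ga(15) → 21
combine 21, th(26) → 47
combine 47, al(83) → 130
The encoded length is the sum of every internal node's weight: 21 + 47 + 130 = 198 bits.

198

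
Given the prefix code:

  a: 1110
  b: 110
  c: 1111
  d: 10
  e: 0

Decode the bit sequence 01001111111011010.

Read left to right; each codeword is recognised as soon as it completes (prefix code):
  0→e | 10→d | 0→e | 1111→c | 1110→a | 110→b | 10→d
Decoded message: edecabd

edecabd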